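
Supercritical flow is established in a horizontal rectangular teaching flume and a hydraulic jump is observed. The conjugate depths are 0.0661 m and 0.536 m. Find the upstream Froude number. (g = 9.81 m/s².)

Fr₁ = 6.08

For a rectangular channel the momentum equation gives q² = ½·g·y₁·y₂·(y₁ + y₂) = ½×9.81×0.0661×0.536×0.602 = 0.105.
q = √0.105 = 0.323 m²/s.
V₁ = q/y₁ = 4.89 m/s; Fr₁ = V₁/√(g·y₁) = 6.08.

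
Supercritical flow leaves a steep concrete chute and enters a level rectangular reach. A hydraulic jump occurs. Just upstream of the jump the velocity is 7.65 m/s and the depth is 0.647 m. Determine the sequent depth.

Fr₁ = V₁/√(g·y₁) = 7.65/√(9.81×0.647) = 3.04.
Sequent-depth ratio: y₂/y₁ = ½[√(1 + 8Fr₁²) − 1] = ½[√74.76 − 1] = 3.82.
y₂ = 3.82 × 0.647 = 2.47 m.

y₂ = 2.47 m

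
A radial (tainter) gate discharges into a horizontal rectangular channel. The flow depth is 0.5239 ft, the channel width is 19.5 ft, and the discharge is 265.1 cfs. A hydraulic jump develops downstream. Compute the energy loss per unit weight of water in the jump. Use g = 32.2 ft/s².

ΔE = 6.407 ft

q = Q/b = 265.1/19.5 = 13.59 ft²/s; V₁ = q/y₁ = 25.95 ft/s. Fr₁ = V₁/√(g·y₁) = 6.318.
Bélanger equation: y₂/y₁ = ½[√(1 + 8Fr₁²) − 1] = ½[√320.33 − 1] = 8.449.
y₂ = 8.449 × 0.5239 = 4.426 ft.
Head loss: ΔE = (y₂ − y₁)³/(4y₁y₂) = (4.426 − 0.5239)³/(4×0.5239×4.426) = 59.43/9.276 = 6.407 ft.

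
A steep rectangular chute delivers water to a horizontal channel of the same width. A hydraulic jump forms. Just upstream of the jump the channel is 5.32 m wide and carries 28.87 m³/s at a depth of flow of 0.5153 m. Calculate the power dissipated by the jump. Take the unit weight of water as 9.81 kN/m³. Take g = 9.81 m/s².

q = Q/b = 28.87/5.32 = 5.427 m²/s; V₁ = q/y₁ = 10.53 m/s. Fr₁ = V₁/√(g·y₁) = 4.684.
From the momentum equation for a rectangular channel, y₂/y₁ = ½[√(1 + 8Fr₁²) − 1] = ½[√176.51 − 1] = 6.143.
y₂ = 6.143 × 0.5153 = 3.165 m.
Head loss: ΔE = (y₂ − y₁)³/(4y₁y₂) = (3.165 − 0.5153)³/(4×0.5153×3.165) = 18.61/6.525 = 2.853 m.
P = γ·Q·ΔE = 9.81 × 28.87 × 2.853 = 807.9 kW.

P = 807.9 kW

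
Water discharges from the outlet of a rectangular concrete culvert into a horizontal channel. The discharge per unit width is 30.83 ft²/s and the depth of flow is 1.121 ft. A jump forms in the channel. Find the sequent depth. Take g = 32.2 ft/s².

y₂ = 6.718 ft

V₁ = q/y₁ = 30.83/1.121 = 27.50 ft/s. Fr₁ = V₁/√(g·y₁) = 27.50/√(32.2×1.121) = 4.578.
Sequent-depth ratio: y₂/y₁ = ½[√(1 + 8Fr₁²) − 1] = ½[√168.63 − 1] = 5.993.
y₂ = 5.993 × 1.121 = 6.718 ft.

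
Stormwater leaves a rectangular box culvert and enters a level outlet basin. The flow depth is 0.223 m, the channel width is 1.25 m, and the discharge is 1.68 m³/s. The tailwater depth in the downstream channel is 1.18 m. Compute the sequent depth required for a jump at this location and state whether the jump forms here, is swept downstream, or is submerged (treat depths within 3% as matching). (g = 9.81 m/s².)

y₂ = 1.18 m; the jump forms here

q = Q/b = 1.68/1.25 = 1.34 m²/s; V₁ = q/y₁ = 6.03 m/s. Fr₁ = V₁/√(g·y₁) = 4.07.
Sequent-depth ratio: y₂/y₁ = ½[√(1 + 8Fr₁²) − 1] = ½[√133.8 − 1] = 5.28.
y₂ = 5.28 × 0.223 = 1.18 m.
Tailwater y_tw = 1.18 m: y_tw ≈ y₂, so the jump forms here.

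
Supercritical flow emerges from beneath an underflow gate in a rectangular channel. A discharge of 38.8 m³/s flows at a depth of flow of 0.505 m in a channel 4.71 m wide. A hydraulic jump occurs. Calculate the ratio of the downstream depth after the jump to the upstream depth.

y₂/y₁ = 9.88

q = Q/b = 38.8/4.71 = 8.24 m²/s; V₁ = q/y₁ = 16.3 m/s. Fr₁ = V₁/√(g·y₁) = 7.33.
By Bélanger, y₂/y₁ = ½[√(1 + 8Fr₁²) − 1] = ½[√430.7 − 1] = 9.88.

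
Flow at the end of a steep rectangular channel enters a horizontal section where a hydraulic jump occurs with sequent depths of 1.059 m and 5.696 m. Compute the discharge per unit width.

For a rectangular channel the momentum equation gives q² = ½·g·y₁·y₂·(y₁ + y₂) = ½×9.81×1.059×5.696×6.755 = 199.9.
q = √199.9 = 14.14 m²/s.

q = 14.14 m²/s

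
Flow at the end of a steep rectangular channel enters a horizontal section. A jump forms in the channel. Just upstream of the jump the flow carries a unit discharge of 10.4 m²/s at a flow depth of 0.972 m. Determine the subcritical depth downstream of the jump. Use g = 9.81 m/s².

V₁ = q/y₁ = 10.4/0.972 = 10.7 m/s. Fr₁ = V₁/√(g·y₁) = 10.7/√(9.81×0.972) = 3.46.
Conjugate-depth relation: y₂/y₁ = ½[√(1 + 8Fr₁²) − 1] = ½[√97.05 − 1] = 4.43.
y₂ = 4.43 × 0.972 = 4.30 m.

y₂ = 4.30 m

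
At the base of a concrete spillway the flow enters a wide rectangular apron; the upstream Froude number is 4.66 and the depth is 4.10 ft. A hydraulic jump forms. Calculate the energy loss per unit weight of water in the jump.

Fr₁ = 4.66 (given).
Conjugate-depth relation: y₂/y₁ = ½[√(1 + 8Fr₁²) − 1] = ½[√174.7 − 1] = 6.11.
y₂ = 6.11 × 4.10 = 25.0 ft.
V₁ = Fr₁·√(g·y₁) = 4.66×√(32.2×4.10) = 53.5 ft/s; q = V₁·y₁ = 220 ft²/s. V₂ = q/y₂ = 220/25.0 = 8.76 ft/s. E₁ = y₁ + V₁²/2g = 48.6 ft; E₂ = y₂ + V₂²/2g = 26.2 ft. ΔE = E₁ − E₂ = 22.4 ft.

ΔE = 22.4 ft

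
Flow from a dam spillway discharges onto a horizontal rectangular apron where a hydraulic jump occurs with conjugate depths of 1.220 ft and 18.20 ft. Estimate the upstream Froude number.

Fr₁ = 10.90

For a rectangular channel the momentum equation gives q² = ½·g·y₁·y₂·(y₁ + y₂) = ½×32.2×1.220×18.20×19.42 = 6942.
q = √6942 = 83.32 ft²/s.
V₁ = q/y₁ = 68.30 ft/s; Fr₁ = V₁/√(g·y₁) = 10.90.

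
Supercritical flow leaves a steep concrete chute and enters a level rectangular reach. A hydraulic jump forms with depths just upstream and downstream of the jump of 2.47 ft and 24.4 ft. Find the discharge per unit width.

q = 161 ft²/s

For a rectangular channel the momentum equation gives q² = ½·g·y₁·y₂·(y₁ + y₂) = ½×32.2×2.47×24.4×26.9 = 26072.
q = √26072 = 161 ft²/s.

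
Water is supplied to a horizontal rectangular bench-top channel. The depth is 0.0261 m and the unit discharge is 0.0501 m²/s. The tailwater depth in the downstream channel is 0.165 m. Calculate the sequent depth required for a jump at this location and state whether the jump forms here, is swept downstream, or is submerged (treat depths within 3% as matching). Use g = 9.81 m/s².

V₁ = q/y₁ = 0.0501/0.0261 = 1.92 m/s. Fr₁ = V₁/√(g·y₁) = 1.92/√(9.81×0.0261) = 3.79.
Sequent-depth ratio: y₂/y₁ = ½[√(1 + 8Fr₁²) − 1] = ½[√116.1 − 1] = 4.89.
y₂ = 4.89 × 0.0261 = 0.128 m.
Tailwater y_tw = 0.165 m: y_tw > y₂, so the jump is submerged.

y₂ = 0.128 m; the jump is submerged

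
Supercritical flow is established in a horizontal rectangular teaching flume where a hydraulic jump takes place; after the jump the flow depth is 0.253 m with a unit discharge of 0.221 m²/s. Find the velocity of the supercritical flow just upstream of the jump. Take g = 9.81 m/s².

V₂ = q/y₂ = 0.221/0.253 = 0.874 m/s; Fr₂ = V₂/√(g·y₂) = 0.554.
Since the conjugate-depth ratio holds either way, y₁/y₂ = ½[√(1 + 8Fr₂²) − 1] = ½[√3.459 − 1] = 0.430.
y₁ = 0.430 × 0.253 = 0.109 m.
V₁ = q/y₁ = 0.221/0.109 = 2.03 m/s.

V₁ = 2.03 m/s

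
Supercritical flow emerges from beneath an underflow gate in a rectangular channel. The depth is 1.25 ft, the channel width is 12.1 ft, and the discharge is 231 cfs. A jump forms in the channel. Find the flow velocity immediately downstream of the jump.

q = Q/b = 231/12.1 = 19.1 ft²/s; V₁ = q/y₁ = 15.3 ft/s. Fr₁ = V₁/√(g·y₁) = 2.41.
From the momentum equation for a rectangular channel, y₂/y₁ = ½[√(1 + 8Fr₁²) − 1] = ½[√47.36 − 1] = 2.94.
y₂ = 2.94 × 1.25 = 3.68 ft.
V₂ = q/y₂ = 19.1/3.68 = 5.19 ft/s.

V₂ = 5.19 ft/s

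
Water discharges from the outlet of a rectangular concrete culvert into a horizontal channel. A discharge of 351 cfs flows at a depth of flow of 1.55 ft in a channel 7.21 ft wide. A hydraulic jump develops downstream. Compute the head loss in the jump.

ΔE = 7.41 ft

q = Q/b = 351/7.21 = 48.7 ft²/s; V₁ = q/y₁ = 31.4 ft/s. Fr₁ = V₁/√(g·y₁) = 4.45.
Bélanger equation: y₂/y₁ = ½[√(1 + 8Fr₁²) − 1] = ½[√159.1 − 1] = 5.81.
y₂ = 5.81 × 1.55 = 9.00 ft.
Head loss: ΔE = (y₂ − y₁)³/(4y₁y₂) = (9.00 − 1.55)³/(4×1.55×9.00) = 414/55.8 = 7.41 ft.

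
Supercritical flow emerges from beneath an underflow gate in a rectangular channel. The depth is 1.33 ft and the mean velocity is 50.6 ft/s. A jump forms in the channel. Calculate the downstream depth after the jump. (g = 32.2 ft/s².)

y₂ = 13.9 ft

Fr₁ = V₁/√(g·y₁) = 50.6/√(32.2×1.33) = 7.73.
Sequent-depth ratio: y₂/y₁ = ½[√(1 + 8Fr₁²) − 1] = ½[√479.3 − 1] = 10.4.
y₂ = 10.4 × 1.33 = 13.9 ft.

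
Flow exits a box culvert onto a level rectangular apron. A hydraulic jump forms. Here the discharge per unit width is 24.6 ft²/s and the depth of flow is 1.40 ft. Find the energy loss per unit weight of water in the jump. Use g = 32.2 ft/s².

ΔE = 1.21 ft

V₁ = q/y₁ = 24.6/1.40 = 17.6 ft/s. Fr₁ = V₁/√(g·y₁) = 17.6/√(32.2×1.40) = 2.62.
Conjugate-depth relation: y₂/y₁ = ½[√(1 + 8Fr₁²) − 1] = ½[√55.79 − 1] = 3.23.
y₂ = 3.23 × 1.40 = 4.53 ft.
V₂ = q/y₂ = 24.6/4.53 = 5.43 ft/s. E₁ = y₁ + V₁²/2g = 6.19 ft; E₂ = y₂ + V₂²/2g = 4.99 ft. ΔE = E₁ − E₂ = 1.21 ft.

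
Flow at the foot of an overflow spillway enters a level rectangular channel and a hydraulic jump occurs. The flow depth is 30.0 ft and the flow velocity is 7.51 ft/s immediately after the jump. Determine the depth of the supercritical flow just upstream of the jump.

Fr₂ = V₂/√(g·y₂) = 7.51/√(32.2×30.0) = 0.242.
From the momentum equation (using Fr₂), y₁/y₂ = ½[√(1 + 8Fr₂²) − 1] = ½[√1.467 − 1] = 0.106.
y₁ = 0.106 × 30.0 = 3.17 ft.

y₁ = 3.17 ft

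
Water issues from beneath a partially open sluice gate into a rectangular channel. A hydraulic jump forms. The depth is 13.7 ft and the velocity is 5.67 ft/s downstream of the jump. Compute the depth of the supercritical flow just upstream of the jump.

y₁ = 1.77 ft

Fr₂ = V₂/√(g·y₂) = 5.67/√(32.2×13.7) = 0.270.
From the momentum equation (using Fr₂), y₁/y₂ = ½[√(1 + 8Fr₂²) − 1] = ½[√1.583 − 1] = 0.129.
y₁ = 0.129 × 13.7 = 1.77 ft.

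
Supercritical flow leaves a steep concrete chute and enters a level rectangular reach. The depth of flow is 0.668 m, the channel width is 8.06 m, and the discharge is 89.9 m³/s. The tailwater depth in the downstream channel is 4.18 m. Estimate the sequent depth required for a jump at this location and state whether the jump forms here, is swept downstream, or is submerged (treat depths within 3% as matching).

q = Q/b = 89.9/8.06 = 11.2 m²/s; V₁ = q/y₁ = 16.7 m/s. Fr₁ = V₁/√(g·y₁) = 6.52.
Bélanger equation: y₂/y₁ = ½[√(1 + 8Fr₁²) − 1] = ½[√341.4 − 1] = 8.74.
y₂ = 8.74 × 0.668 = 5.84 m.
Tailwater y_tw = 4.18 m: y_tw < y₂, so the jump is swept downstream.

y₂ = 5.84 m; the jump is swept downstream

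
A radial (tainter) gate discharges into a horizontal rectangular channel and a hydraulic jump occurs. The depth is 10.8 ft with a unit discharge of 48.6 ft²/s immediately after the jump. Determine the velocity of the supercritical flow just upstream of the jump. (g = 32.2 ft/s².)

V₂ = q/y₂ = 48.6/10.8 = 4.50 ft/s; Fr₂ = V₂/√(g·y₂) = 0.241.
From the momentum equation (using Fr₂), y₁/y₂ = ½[√(1 + 8Fr₂²) − 1] = ½[√1.466 − 1] = 0.105.
y₁ = 0.105 × 10.8 = 1.14 ft.
V₁ = q/y₁ = 48.6/1.14 = 42.7 ft/s.

V₁ = 42.7 ft/s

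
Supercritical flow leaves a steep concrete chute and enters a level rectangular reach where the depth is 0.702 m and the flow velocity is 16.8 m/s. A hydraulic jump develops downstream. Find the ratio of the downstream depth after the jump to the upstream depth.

y₂/y₁ = 8.57

Fr₁ = V₁/√(g·y₁) = 16.8/√(9.81×0.702) = 6.40.
Conjugate-depth relation: y₂/y₁ = ½[√(1 + 8Fr₁²) − 1] = ½[√328.9 − 1] = 8.57.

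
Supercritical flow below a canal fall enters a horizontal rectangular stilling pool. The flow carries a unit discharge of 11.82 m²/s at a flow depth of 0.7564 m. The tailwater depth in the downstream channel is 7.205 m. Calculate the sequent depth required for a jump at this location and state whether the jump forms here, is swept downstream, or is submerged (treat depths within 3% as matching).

y₂ = 5.770 m; the jump is submerged

V₁ = q/y₁ = 11.82/0.7564 = 15.63 m/s. Fr₁ = V₁/√(g·y₁) = 15.63/√(9.81×0.7564) = 5.737.
Sequent-depth ratio: y₂/y₁ = ½[√(1 + 8Fr₁²) − 1] = ½[√264.27 − 1] = 7.628.
y₂ = 7.628 × 0.7564 = 5.770 m.
Tailwater y_tw = 7.205 m: y_tw > y₂, so the jump is submerged.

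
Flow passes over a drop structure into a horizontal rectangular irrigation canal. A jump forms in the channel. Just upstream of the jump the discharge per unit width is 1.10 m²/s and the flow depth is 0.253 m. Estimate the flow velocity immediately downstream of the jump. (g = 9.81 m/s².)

V₁ = q/y₁ = 1.10/0.253 = 4.35 m/s. Fr₁ = V₁/√(g·y₁) = 4.35/√(9.81×0.253) = 2.76.
By Bélanger, y₂/y₁ = ½[√(1 + 8Fr₁²) − 1] = ½[√61.93 − 1] = 3.43.
y₂ = 3.43 × 0.253 = 0.869 m.
V₂ = q/y₂ = 1.10/0.869 = 1.27 m/s.

V₂ = 1.27 m/s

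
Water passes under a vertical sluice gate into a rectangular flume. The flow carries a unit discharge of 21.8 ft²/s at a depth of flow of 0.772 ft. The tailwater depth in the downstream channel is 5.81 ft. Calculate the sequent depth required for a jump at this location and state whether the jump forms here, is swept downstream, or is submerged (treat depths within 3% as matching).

y₂ = 5.81 ft; the jump forms here

V₁ = q/y₁ = 21.8/0.772 = 28.2 ft/s. Fr₁ = V₁/√(g·y₁) = 28.2/√(32.2×0.772) = 5.66.
By Bélanger, y₂/y₁ = ½[√(1 + 8Fr₁²) − 1] = ½[√257.6 − 1] = 7.53.
y₂ = 7.53 × 0.772 = 5.81 ft.
Tailwater y_tw = 5.81 ft: y_tw ≈ y₂, so the jump forms here.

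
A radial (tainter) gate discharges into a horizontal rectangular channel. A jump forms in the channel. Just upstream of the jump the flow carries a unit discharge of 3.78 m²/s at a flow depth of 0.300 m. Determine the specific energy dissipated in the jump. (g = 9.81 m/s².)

V₁ = q/y₁ = 3.78/0.300 = 12.6 m/s. Fr₁ = V₁/√(g·y₁) = 12.6/√(9.81×0.300) = 7.34.
By Bélanger, y₂/y₁ = ½[√(1 + 8Fr₁²) − 1] = ½[√432.6 − 1] = 9.90.
y₂ = 9.90 × 0.300 = 2.97 m.
Head loss: ΔE = (y₂ − y₁)³/(4y₁y₂) = (2.97 − 0.300)³/(4×0.300×2.97) = 19.0/3.56 = 5.34 m.

ΔE = 5.34 m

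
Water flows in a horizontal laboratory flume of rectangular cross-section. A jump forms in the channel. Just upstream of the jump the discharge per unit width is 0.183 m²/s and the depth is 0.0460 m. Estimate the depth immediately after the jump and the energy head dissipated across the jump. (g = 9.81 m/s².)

V₁ = q/y₁ = 0.183/0.0460 = 3.98 m/s. Fr₁ = V₁/√(g·y₁) = 3.98/√(9.81×0.0460) = 5.92.
From the momentum equation for a rectangular channel, y₂/y₁ = ½[√(1 + 8Fr₁²) − 1] = ½[√281.6 − 1] = 7.89.
y₂ = 7.89 × 0.0460 = 0.363 m.
V₂ = q/y₂ = 0.183/0.363 = 0.504 m/s. E₁ = y₁ + V₁²/2g = 0.853 m; E₂ = y₂ + V₂²/2g = 0.376 m. ΔE = E₁ − E₂ = 0.477 m.

y₂ = 0.363 m; ΔE = 0.477 m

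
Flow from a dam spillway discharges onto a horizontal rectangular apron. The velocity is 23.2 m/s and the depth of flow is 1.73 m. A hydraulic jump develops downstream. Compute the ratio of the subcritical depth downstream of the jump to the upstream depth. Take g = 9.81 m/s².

Fr₁ = V₁/√(g·y₁) = 23.2/√(9.81×1.73) = 5.63.
By Bélanger, y₂/y₁ = ½[√(1 + 8Fr₁²) − 1] = ½[√254.7 − 1] = 7.48.

y₂/y₁ = 7.48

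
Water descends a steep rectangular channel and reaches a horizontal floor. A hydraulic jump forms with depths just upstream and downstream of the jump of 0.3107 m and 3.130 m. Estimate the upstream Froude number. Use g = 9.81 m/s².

For a rectangular channel the momentum equation gives q² = ½·g·y₁·y₂·(y₁ + y₂) = ½×9.81×0.3107×3.130×3.441 = 16.41.
q = √16.41 = 4.051 m²/s.
V₁ = q/y₁ = 13.04 m/s; Fr₁ = V₁/√(g·y₁) = 7.469.

Fr₁ = 7.469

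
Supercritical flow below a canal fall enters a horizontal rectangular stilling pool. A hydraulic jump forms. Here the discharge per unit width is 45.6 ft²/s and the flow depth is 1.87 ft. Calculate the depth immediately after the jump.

y₂ = 7.43 ft

V₁ = q/y₁ = 45.6/1.87 = 24.4 ft/s. Fr₁ = V₁/√(g·y₁) = 24.4/√(32.2×1.87) = 3.14.
Conjugate-depth relation: y₂/y₁ = ½[√(1 + 8Fr₁²) − 1] = ½[√80.00 − 1] = 3.97.
y₂ = 3.97 × 1.87 = 7.43 ft.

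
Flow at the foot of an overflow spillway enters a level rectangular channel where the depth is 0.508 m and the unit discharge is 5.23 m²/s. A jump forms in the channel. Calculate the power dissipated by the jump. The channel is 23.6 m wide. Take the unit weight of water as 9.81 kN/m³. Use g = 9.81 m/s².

P = 3261 kW

V₁ = q/y₁ = 5.23/0.508 = 10.3 m/s. Fr₁ = V₁/√(g·y₁) = 10.3/√(9.81×0.508) = 4.61.
Conjugate-depth relation: y₂/y₁ = ½[√(1 + 8Fr₁²) − 1] = ½[√171.2 − 1] = 6.04.
y₂ = 6.04 × 0.508 = 3.07 m.
V₂ = q/y₂ = 5.23/3.07 = 1.70 m/s. E₁ = y₁ + V₁²/2g = 5.91 m; E₂ = y₂ + V₂²/2g = 3.22 m. ΔE = E₁ − E₂ = 2.69 m.
Q = q·b = 5.23 × 23.6 = 123 m³/s. P = γ·Q·ΔE = 9.81 × 123 × 2.69 = 3261 kW.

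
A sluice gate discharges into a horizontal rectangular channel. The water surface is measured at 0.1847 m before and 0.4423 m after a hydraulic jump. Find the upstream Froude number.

Fr₁ = 2.016

For a rectangular channel the momentum equation gives q² = ½·g·y₁·y₂·(y₁ + y₂) = ½×9.81×0.1847×0.4423×0.6270 = 0.2512.
q = √0.2512 = 0.5012 m²/s.
V₁ = q/y₁ = 2.714 m/s; Fr₁ = V₁/√(g·y₁) = 2.016.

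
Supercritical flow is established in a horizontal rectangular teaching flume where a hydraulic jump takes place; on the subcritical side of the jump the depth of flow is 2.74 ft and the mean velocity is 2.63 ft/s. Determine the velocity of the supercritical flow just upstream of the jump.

Fr₂ = V₂/√(g·y₂) = 2.63/√(32.2×2.74) = 0.280.
Since the conjugate-depth ratio holds either way, y₁/y₂ = ½[√(1 + 8Fr₂²) − 1] = ½[√1.627 − 1] = 0.138.
y₁ = 0.138 × 2.74 = 0.378 ft.
V₁ = q/y₁ = 7.21/0.378 = 19.1 ft/s.

V₁ = 19.1 ft/s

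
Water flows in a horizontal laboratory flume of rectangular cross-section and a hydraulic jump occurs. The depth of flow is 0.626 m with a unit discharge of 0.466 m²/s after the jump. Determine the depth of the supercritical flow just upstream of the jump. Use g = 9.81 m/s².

V₂ = q/y₂ = 0.466/0.626 = 0.744 m/s; Fr₂ = V₂/√(g·y₂) = 0.300.
Applying the sequent-depth relation in reverse, y₁/y₂ = ½[√(1 + 8Fr₂²) − 1] = ½[√1.722 − 1] = 0.156.
y₁ = 0.156 × 0.626 = 0.0977 m.

y₁ = 0.0977 m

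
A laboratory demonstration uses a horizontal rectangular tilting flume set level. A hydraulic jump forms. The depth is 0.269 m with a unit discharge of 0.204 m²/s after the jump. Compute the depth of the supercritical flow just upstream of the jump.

V₂ = q/y₂ = 0.204/0.269 = 0.758 m/s; Fr₂ = V₂/√(g·y₂) = 0.467.
The Bélanger relation is symmetric: y₁/y₂ = ½[√(1 + 8Fr₂²) − 1] = ½[√2.744 − 1] = 0.328.
y₁ = 0.328 × 0.269 = 0.0883 m.

y₁ = 0.0883 m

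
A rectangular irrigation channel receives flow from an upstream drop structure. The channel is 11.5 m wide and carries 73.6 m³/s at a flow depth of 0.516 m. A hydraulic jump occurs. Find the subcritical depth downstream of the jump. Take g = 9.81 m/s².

y₂ = 3.77 m

q = Q/b = 73.6/11.5 = 6.40 m²/s; V₁ = q/y₁ = 12.4 m/s. Fr₁ = V₁/√(g·y₁) = 5.51.
Sequent-depth ratio: y₂/y₁ = ½[√(1 + 8Fr₁²) − 1] = ½[√244.1 − 1] = 7.31.
y₂ = 7.31 × 0.516 = 3.77 m.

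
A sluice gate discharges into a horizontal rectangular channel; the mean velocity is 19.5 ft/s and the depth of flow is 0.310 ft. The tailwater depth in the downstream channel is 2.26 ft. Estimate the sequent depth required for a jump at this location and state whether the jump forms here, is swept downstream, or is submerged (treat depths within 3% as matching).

Fr₁ = V₁/√(g·y₁) = 19.5/√(32.2×0.310) = 6.17.
From the momentum equation for a rectangular channel, y₂/y₁ = ½[√(1 + 8Fr₁²) − 1] = ½[√305.7 − 1] = 8.24.
y₂ = 8.24 × 0.310 = 2.56 ft.
Tailwater y_tw = 2.26 ft: y_tw < y₂, so the jump is swept downstream.

y₂ = 2.56 ft; the jump is swept downstream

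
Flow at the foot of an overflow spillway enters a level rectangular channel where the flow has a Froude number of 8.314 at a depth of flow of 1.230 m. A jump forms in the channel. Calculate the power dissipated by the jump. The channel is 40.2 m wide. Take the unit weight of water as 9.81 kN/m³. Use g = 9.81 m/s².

Fr₁ = 8.314 (given).
From the momentum equation for a rectangular channel, y₂/y₁ = ½[√(1 + 8Fr₁²) − 1] = ½[√553.98 − 1] = 11.27.
y₂ = 11.27 × 1.230 = 13.86 m.
Head loss: ΔE = (y₂ − y₁)³/(4y₁y₂) = (13.86 − 1.230)³/(4×1.230×13.86) = 2015/68.19 = 29.55 m.
V₁ = Fr₁·√(g·y₁) = 8.314×√(9.81×1.230) = 28.88 m/s; q = V₁·y₁ = 35.52 m²/s. Q = q·b = 35.52 × 40.2 = 1428 m³/s. P = γ·Q·ΔE = 9.81 × 1428 × 29.55 = 413893 kW.

P = 413893 kW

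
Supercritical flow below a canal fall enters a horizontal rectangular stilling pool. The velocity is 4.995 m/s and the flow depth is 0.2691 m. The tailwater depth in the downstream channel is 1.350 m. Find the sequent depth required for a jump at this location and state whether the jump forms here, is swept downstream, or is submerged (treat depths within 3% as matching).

Fr₁ = V₁/√(g·y₁) = 4.995/√(9.81×0.2691) = 3.074.
By Bélanger, y₂/y₁ = ½[√(1 + 8Fr₁²) − 1] = ½[√76.610 − 1] = 3.876.
y₂ = 3.876 × 0.2691 = 1.043 m.
Tailwater y_tw = 1.350 m: y_tw > y₂, so the jump is submerged.

y₂ = 1.043 m; the jump is submerged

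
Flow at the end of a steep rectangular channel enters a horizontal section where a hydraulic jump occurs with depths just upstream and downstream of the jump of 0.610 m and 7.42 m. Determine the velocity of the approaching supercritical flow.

For a rectangular channel the momentum equation gives q² = ½·g·y₁·y₂·(y₁ + y₂) = ½×9.81×0.610×7.42×8.03 = 178.
q = √178 = 13.4 m²/s.
V₁ = q/y₁ = 13.4/0.610 = 21.9 m/s.

V₁ = 21.9 m/s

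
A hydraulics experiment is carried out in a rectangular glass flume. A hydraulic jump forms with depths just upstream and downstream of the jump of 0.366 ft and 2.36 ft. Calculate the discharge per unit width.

q = 6.16 ft²/s

For a rectangular channel the momentum equation gives q² = ½·g·y₁·y₂·(y₁ + y₂) = ½×32.2×0.366×2.36×2.73 = 37.9.
q = √37.9 = 6.16 ft²/s.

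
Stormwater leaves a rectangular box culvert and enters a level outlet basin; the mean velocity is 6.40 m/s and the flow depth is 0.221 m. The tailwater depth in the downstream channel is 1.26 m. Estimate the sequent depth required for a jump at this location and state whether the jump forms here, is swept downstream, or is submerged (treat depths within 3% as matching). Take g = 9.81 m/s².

Fr₁ = V₁/√(g·y₁) = 6.40/√(9.81×0.221) = 4.35.
Sequent-depth ratio: y₂/y₁ = ½[√(1 + 8Fr₁²) − 1] = ½[√152.1 − 1] = 5.67.
y₂ = 5.67 × 0.221 = 1.25 m.
Tailwater y_tw = 1.26 m: y_tw ≈ y₂, so the jump forms here.

y₂ = 1.25 m; the jump forms here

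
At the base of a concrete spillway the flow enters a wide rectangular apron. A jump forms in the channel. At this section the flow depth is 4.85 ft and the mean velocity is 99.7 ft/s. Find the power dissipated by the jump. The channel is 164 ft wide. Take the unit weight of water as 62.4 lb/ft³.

Fr₁ = V₁/√(g·y₁) = 99.7/√(32.2×4.85) = 7.98.
By Bélanger, y₂/y₁ = ½[√(1 + 8Fr₁²) − 1] = ½[√510.2 − 1] = 10.8.
y₂ = 10.8 × 4.85 = 52.3 ft.
Head loss: ΔE = (y₂ − y₁)³/(4y₁y₂) = (52.3 − 4.85)³/(4×4.85×52.3) = 107169/1016 = 106 ft.
q = V₁·y₁ = 99.7 × 4.85 = 484 ft²/s. Q = q·b = 484 × 164 = 79301 cfs. P = γ·Q·ΔE/550 = 62.4 × 79301 × 106 / 550 = 949417 hp.

P = 949417 hp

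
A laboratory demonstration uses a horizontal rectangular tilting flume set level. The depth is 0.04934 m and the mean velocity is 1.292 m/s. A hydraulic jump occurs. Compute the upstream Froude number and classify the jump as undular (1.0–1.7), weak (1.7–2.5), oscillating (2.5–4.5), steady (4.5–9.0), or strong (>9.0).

Fr₁ = 1.857; weak jump

Fr₁ = V₁/√(g·y₁) = 1.292/√(9.81×0.04934) = 1.857.
Fr₁ = 1.857 lies in the weak range.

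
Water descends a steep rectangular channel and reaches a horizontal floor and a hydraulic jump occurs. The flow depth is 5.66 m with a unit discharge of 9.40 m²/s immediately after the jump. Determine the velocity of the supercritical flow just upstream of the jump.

V₁ = 18.2 m/s

V₂ = q/y₂ = 9.40/5.66 = 1.66 m/s; Fr₂ = V₂/√(g·y₂) = 0.223.
The Bélanger relation is symmetric: y₁/y₂ = ½[√(1 + 8Fr₂²) − 1] = ½[√1.397 − 1] = 0.0911.
y₁ = 0.0911 × 5.66 = 0.515 m.
V₁ = q/y₁ = 9.40/0.515 = 18.2 m/s.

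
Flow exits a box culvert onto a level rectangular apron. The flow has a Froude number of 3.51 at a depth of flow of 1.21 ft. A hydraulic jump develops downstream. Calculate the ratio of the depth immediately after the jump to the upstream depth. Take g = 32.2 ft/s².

Fr₁ = 3.51 (given).
Bélanger equation: y₂/y₁ = ½[√(1 + 8Fr₁²) − 1] = ½[√99.56 − 1] = 4.49.

y₂/y₁ = 4.49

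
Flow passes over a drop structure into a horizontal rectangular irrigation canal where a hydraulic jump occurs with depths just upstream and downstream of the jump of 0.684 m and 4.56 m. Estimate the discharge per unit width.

q = 8.96 m²/s

For a rectangular channel the momentum equation gives q² = ½·g·y₁·y₂·(y₁ + y₂) = ½×9.81×0.684×4.56×5.24 = 80.2.
q = √80.2 = 8.96 m²/s.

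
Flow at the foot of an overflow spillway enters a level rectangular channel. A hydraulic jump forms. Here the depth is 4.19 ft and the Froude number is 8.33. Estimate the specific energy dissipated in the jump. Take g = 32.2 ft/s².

ΔE = 101 ft

Fr₁ = 8.33 (given).
Bélanger equation: y₂/y₁ = ½[√(1 + 8Fr₁²) − 1] = ½[√556.1 − 1] = 11.3.
y₂ = 11.3 × 4.19 = 47.3 ft.
V₁ = Fr₁·√(g·y₁) = 8.33×√(32.2×4.19) = 96.8 ft/s; q = V₁·y₁ = 405 ft²/s. V₂ = q/y₂ = 405/47.3 = 8.57 ft/s. E₁ = y₁ + V₁²/2g = 150 ft; E₂ = y₂ + V₂²/2g = 48.4 ft. ΔE = E₁ − E₂ = 101 ft.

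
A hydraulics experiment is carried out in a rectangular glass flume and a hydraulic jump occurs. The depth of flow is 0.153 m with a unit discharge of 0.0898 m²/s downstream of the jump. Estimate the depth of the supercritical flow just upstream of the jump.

y₁ = 0.0523 m

V₂ = q/y₂ = 0.0898/0.153 = 0.587 m/s; Fr₂ = V₂/√(g·y₂) = 0.479.
Applying the sequent-depth relation in reverse, y₁/y₂ = ½[√(1 + 8Fr₂²) − 1] = ½[√2.836 − 1] = 0.342.
y₁ = 0.342 × 0.153 = 0.0523 m.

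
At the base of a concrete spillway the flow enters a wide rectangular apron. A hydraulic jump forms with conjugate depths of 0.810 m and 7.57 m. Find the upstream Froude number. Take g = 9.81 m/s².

For a rectangular channel the momentum equation gives q² = ½·g·y₁·y₂·(y₁ + y₂) = ½×9.81×0.810×7.57×8.38 = 252.
q = √252 = 15.9 m²/s.
V₁ = q/y₁ = 19.6 m/s; Fr₁ = V₁/√(g·y₁) = 6.95.

Fr₁ = 6.95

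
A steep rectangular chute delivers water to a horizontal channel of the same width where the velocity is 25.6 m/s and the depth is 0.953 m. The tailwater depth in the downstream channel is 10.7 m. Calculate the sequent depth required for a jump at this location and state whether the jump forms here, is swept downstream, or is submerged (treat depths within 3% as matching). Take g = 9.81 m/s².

Fr₁ = V₁/√(g·y₁) = 25.6/√(9.81×0.953) = 8.37.
From the momentum equation for a rectangular channel, y₂/y₁ = ½[√(1 + 8Fr₁²) − 1] = ½[√561.8 − 1] = 11.4.
y₂ = 11.4 × 0.953 = 10.8 m.
Tailwater y_tw = 10.7 m: y_tw ≈ y₂, so the jump forms here.

y₂ = 10.8 m; the jump forms here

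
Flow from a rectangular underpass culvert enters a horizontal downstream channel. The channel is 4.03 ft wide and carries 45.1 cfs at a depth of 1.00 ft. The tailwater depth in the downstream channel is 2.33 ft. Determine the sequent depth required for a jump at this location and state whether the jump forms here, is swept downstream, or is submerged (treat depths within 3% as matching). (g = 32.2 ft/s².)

q = Q/b = 45.1/4.03 = 11.2 ft²/s; V₁ = q/y₁ = 11.2 ft/s. Fr₁ = V₁/√(g·y₁) = 1.97.
By Bélanger, y₂/y₁ = ½[√(1 + 8Fr₁²) − 1] = ½[√32.12 − 1] = 2.33.
y₂ = 2.33 × 1.00 = 2.33 ft.
Tailwater y_tw = 2.33 ft: y_tw ≈ y₂, so the jump forms here.

y₂ = 2.33 ft; the jump forms here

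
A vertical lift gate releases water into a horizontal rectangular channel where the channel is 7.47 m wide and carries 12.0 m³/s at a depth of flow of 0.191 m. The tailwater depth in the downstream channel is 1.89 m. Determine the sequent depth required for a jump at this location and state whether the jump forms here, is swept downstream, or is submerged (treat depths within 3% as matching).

q = Q/b = 12.0/7.47 = 1.61 m²/s; V₁ = q/y₁ = 8.41 m/s. Fr₁ = V₁/√(g·y₁) = 6.14.
Sequent-depth ratio: y₂/y₁ = ½[√(1 + 8Fr₁²) − 1] = ½[√303.0 − 1] = 8.20.
y₂ = 8.20 × 0.191 = 1.57 m.
Tailwater y_tw = 1.89 m: y_tw > y₂, so the jump is submerged.

y₂ = 1.57 m; the jump is submerged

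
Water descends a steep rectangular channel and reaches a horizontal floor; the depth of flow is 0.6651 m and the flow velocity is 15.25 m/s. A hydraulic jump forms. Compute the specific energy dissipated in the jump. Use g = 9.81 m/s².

Fr₁ = V₁/√(g·y₁) = 15.25/√(9.81×0.6651) = 5.970.
Bélanger equation: y₂/y₁ = ½[√(1 + 8Fr₁²) − 1] = ½[√286.15 − 1] = 7.958.
y₂ = 7.958 × 0.6651 = 5.293 m.
Head loss: ΔE = (y₂ − y₁)³/(4y₁y₂) = (5.293 − 0.6651)³/(4×0.6651×5.293) = 99.11/14.08 = 7.038 m.

ΔE = 7.038 m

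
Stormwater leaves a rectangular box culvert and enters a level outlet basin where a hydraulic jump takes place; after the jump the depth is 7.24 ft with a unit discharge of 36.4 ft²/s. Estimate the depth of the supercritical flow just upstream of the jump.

y₁ = 1.33 ft

V₂ = q/y₂ = 36.4/7.24 = 5.03 ft/s; Fr₂ = V₂/√(g·y₂) = 0.329.
Since the conjugate-depth ratio holds either way, y₁/y₂ = ½[√(1 + 8Fr₂²) − 1] = ½[√1.867 − 1] = 0.183.
y₁ = 0.183 × 7.24 = 1.33 ft.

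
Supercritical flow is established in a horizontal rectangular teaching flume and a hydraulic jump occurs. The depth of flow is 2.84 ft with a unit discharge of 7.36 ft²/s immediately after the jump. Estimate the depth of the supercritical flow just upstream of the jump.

V₂ = q/y₂ = 7.36/2.84 = 2.59 ft/s; Fr₂ = V₂/√(g·y₂) = 0.271.
Since the conjugate-depth ratio holds either way, y₁/y₂ = ½[√(1 + 8Fr₂²) − 1] = ½[√1.588 − 1] = 0.130.
y₁ = 0.130 × 2.84 = 0.369 ft.

y₁ = 0.369 ft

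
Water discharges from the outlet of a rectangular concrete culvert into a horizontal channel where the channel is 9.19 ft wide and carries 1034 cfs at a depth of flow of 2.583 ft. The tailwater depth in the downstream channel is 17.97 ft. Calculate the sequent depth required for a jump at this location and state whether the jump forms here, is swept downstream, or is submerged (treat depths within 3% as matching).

y₂ = 16.20 ft; the jump is submerged

q = Q/b = 1034/9.19 = 112.5 ft²/s; V₁ = q/y₁ = 43.56 ft/s. Fr₁ = V₁/√(g·y₁) = 4.776.
Sequent-depth ratio: y₂/y₁ = ½[√(1 + 8Fr₁²) − 1] = ½[√183.50 − 1] = 6.273.
y₂ = 6.273 × 2.583 = 16.20 ft.
Tailwater y_tw = 17.97 ft: y_tw > y₂, so the jump is submerged.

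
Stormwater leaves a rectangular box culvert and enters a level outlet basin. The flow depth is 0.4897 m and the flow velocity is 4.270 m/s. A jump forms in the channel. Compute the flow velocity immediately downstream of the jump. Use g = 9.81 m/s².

Fr₁ = V₁/√(g·y₁) = 4.270/√(9.81×0.4897) = 1.948.
Conjugate-depth relation: y₂/y₁ = ½[√(1 + 8Fr₁²) − 1] = ½[√31.363 − 1] = 2.300.
y₂ = 2.300 × 0.4897 = 1.126 m.
q = V₁·y₁ = 4.270 × 0.4897 = 2.091 m²/s.
V₂ = q/y₂ = 2.091/1.126 = 1.856 m/s.

V₂ = 1.856 m/s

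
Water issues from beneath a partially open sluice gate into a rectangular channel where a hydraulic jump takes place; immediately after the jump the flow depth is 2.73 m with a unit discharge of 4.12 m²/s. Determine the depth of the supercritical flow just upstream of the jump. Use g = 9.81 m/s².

y₁ = 0.404 m

V₂ = q/y₂ = 4.12/2.73 = 1.51 m/s; Fr₂ = V₂/√(g·y₂) = 0.292.
From the momentum equation (using Fr₂), y₁/y₂ = ½[√(1 + 8Fr₂²) − 1] = ½[√1.680 − 1] = 0.148.
y₁ = 0.148 × 2.73 = 0.404 m.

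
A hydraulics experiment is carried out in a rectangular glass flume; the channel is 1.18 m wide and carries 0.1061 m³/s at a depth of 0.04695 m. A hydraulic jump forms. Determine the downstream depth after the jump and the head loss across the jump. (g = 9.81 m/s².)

q = Q/b = 0.1061/1.18 = 0.08992 m²/s; V₁ = q/y₁ = 1.915 m/s. Fr₁ = V₁/√(g·y₁) = 2.822.
By Bélanger, y₂/y₁ = ½[√(1 + 8Fr₁²) − 1] = ½[√64.706 − 1] = 3.522.
y₂ = 3.522 × 0.04695 = 0.1654 m.
V₂ = q/y₂ = 0.08992/0.1654 = 0.5438 m/s. E₁ = y₁ + V₁²/2g = 0.2339 m; E₂ = y₂ + V₂²/2g = 0.1804 m. ΔE = E₁ − E₂ = 0.05346 m.

y₂ = 0.1654 m; ΔE = 0.05346 m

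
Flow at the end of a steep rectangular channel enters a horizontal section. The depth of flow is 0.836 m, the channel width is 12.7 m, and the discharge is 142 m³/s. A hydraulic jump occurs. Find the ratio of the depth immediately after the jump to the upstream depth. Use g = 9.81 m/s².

y₂/y₁ = 6.12

q = Q/b = 142/12.7 = 11.2 m²/s; V₁ = q/y₁ = 13.4 m/s. Fr₁ = V₁/√(g·y₁) = 4.67.
From the momentum equation for a rectangular channel, y₂/y₁ = ½[√(1 + 8Fr₁²) − 1] = ½[√175.5 − 1] = 6.12.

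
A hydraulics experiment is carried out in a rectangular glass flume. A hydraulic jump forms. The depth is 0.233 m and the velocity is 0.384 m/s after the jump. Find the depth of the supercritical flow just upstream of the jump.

Fr₂ = V₂/√(g·y₂) = 0.384/√(9.81×0.233) = 0.254.
Since the conjugate-depth ratio holds either way, y₁/y₂ = ½[√(1 + 8Fr₂²) − 1] = ½[√1.516 − 1] = 0.116.
y₁ = 0.116 × 0.233 = 0.0269 m.

y₁ = 0.0269 m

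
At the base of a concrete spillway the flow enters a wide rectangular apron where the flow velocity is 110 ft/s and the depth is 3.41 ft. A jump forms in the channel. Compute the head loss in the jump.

Fr₁ = V₁/√(g·y₁) = 110/√(32.2×3.41) = 10.5.
From the momentum equation for a rectangular channel, y₂/y₁ = ½[√(1 + 8Fr₁²) − 1] = ½[√882.6 − 1] = 14.4.
y₂ = 14.4 × 3.41 = 48.9 ft.
Head loss: ΔE = (y₂ − y₁)³/(4y₁y₂) = (48.9 − 3.41)³/(4×3.41×48.9) = 94431/668 = 141 ft.

ΔE = 141 ft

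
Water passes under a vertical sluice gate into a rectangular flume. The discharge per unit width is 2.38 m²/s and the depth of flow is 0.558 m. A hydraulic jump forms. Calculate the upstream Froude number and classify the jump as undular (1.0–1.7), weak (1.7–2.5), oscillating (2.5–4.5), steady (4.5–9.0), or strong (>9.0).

V₁ = q/y₁ = 2.38/0.558 = 4.27 m/s. Fr₁ = V₁/√(g·y₁) = 4.27/√(9.81×0.558) = 1.82.
Fr₁ = 1.82 lies in the weak range.

Fr₁ = 1.82; weak jump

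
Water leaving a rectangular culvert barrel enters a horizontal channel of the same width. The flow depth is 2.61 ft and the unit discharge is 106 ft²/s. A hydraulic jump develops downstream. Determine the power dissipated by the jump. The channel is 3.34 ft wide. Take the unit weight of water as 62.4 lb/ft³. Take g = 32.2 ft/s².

V₁ = q/y₁ = 106/2.61 = 40.6 ft/s. Fr₁ = V₁/√(g·y₁) = 40.6/√(32.2×2.61) = 4.43.
Sequent-depth ratio: y₂/y₁ = ½[√(1 + 8Fr₁²) − 1] = ½[√158.0 − 1] = 5.79.
y₂ = 5.79 × 2.61 = 15.1 ft.
V₂ = q/y₂ = 106/15.1 = 7.02 ft/s. E₁ = y₁ + V₁²/2g = 28.2 ft; E₂ = y₂ + V₂²/2g = 15.9 ft. ΔE = E₁ − E₂ = 12.4 ft.
Q = q·b = 106 × 3.34 = 354 cfs. P = γ·Q·ΔE/550 = 62.4 × 354 × 12.4 / 550 = 496 hp.

P = 496 hp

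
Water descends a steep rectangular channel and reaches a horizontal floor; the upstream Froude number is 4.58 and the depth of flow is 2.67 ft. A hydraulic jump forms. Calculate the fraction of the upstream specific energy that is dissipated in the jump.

Fr₁ = 4.58 (given).
From the momentum equation for a rectangular channel, y₂/y₁ = ½[√(1 + 8Fr₁²) − 1] = ½[√168.8 − 1] = 6.00.
y₂ = 6.00 × 2.67 = 16.0 ft.
E₁ = y₁(1 + Fr₁²/2) = 2.67×(1 + 4.58²/2) = 30.7 ft. ΔE = (y₂ − y₁)³/(4y₁y₂) = 13.9 ft. ΔE/E₁ = 13.9/30.7 = 0.453.

ΔE/E₁ = 0.453 (45.3%)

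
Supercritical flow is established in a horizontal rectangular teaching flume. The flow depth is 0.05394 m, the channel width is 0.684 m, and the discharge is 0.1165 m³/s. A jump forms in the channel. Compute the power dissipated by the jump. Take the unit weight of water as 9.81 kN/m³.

P = 0.2754 kW

q = Q/b = 0.1165/0.684 = 0.1703 m²/s; V₁ = q/y₁ = 3.158 m/s. Fr₁ = V₁/√(g·y₁) = 4.341.
Sequent-depth ratio: y₂/y₁ = ½[√(1 + 8Fr₁²) − 1] = ½[√151.74 − 1] = 5.659.
y₂ = 5.659 × 0.05394 = 0.3053 m.
Head loss: ΔE = (y₂ − y₁)³/(4y₁y₂) = (0.3053 − 0.05394)³/(4×0.05394×0.3053) = 0.01587/0.06586 = 0.2410 m.
P = γ·Q·ΔE = 9.81 × 0.1165 × 0.2410 = 0.2754 kW.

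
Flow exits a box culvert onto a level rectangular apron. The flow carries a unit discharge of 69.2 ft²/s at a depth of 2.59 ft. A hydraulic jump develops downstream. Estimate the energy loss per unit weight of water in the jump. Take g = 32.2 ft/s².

ΔE = 3.35 ft

V₁ = q/y₁ = 69.2/2.59 = 26.7 ft/s. Fr₁ = V₁/√(g·y₁) = 26.7/√(32.2×2.59) = 2.93.
By Bélanger, y₂/y₁ = ½[√(1 + 8Fr₁²) − 1] = ½[√69.48 − 1] = 3.67.
y₂ = 3.67 × 2.59 = 9.50 ft.
Head loss: ΔE = (y₂ − y₁)³/(4y₁y₂) = (9.50 − 2.59)³/(4×2.59×9.50) = 330/98.4 = 3.35 ft.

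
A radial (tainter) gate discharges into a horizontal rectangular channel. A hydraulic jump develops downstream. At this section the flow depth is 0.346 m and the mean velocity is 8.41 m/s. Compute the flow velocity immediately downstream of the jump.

Fr₁ = V₁/√(g·y₁) = 8.41/√(9.81×0.346) = 4.56.
By Bélanger, y₂/y₁ = ½[√(1 + 8Fr₁²) − 1] = ½[√167.7 − 1] = 5.97.
y₂ = 5.97 × 0.346 = 2.07 m.
q = V₁·y₁ = 8.41 × 0.346 = 2.91 m²/s.
V₂ = q/y₂ = 2.91/2.07 = 1.41 m/s.

V₂ = 1.41 m/s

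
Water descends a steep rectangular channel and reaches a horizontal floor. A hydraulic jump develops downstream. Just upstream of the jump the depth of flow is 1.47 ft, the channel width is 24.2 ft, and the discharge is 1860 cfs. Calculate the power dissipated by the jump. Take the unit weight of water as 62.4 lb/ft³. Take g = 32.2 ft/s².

P = 6001 hp

q = Q/b = 1860/24.2 = 76.9 ft²/s; V₁ = q/y₁ = 52.3 ft/s. Fr₁ = V₁/√(g·y₁) = 7.60.
Conjugate-depth relation: y₂/y₁ = ½[√(1 + 8Fr₁²) − 1] = ½[√463.0 − 1] = 10.3.
y₂ = 10.3 × 1.47 = 15.1 ft.
Head loss: ΔE = (y₂ − y₁)³/(4y₁y₂) = (15.1 − 1.47)³/(4×1.47×15.1) = 2522/88.7 = 28.4 ft.
P = γ·Q·ΔE/550 = 62.4 × 1860 × 28.4 / 550 = 6001 hp.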